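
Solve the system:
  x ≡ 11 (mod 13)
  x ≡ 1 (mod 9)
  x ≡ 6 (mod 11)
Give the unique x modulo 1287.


Moduli 13, 9, 11 are pairwise coprime; by CRT there is a unique solution modulo M = 13 · 9 · 11 = 1287.
Solve pairwise, accumulating the modulus:
  Start with x ≡ 11 (mod 13).
  Combine with x ≡ 1 (mod 9): since gcd(13, 9) = 1, we get a unique residue mod 117.
    Write x = 11 + 13·t and substitute into x ≡ 1 (mod 9): 13·t ≡ 1 − 11 = -10 (mod 9).
    Reduce coefficients mod 9: 4·t ≡ 8 (mod 9).
    The inverse of 4 mod 9 is 7 (since 4·7 = 28 = 3·9 + 1), so t ≡ 7·8 = 56 ≡ 2 (mod 9).
    Then x = 11 + 13·2 = 37, valid modulo lcm(13, 9) = 117: x ≡ 37 (mod 117).
  Combine with x ≡ 6 (mod 11): since gcd(117, 11) = 1, we get a unique residue mod 1287.
    Write x = 37 + 117·t and substitute into x ≡ 6 (mod 11): 117·t ≡ 6 − 37 = -31 (mod 11).
    Reduce coefficients mod 11: 7·t ≡ 2 (mod 11).
    The inverse of 7 mod 11 is 8 (since 7·8 = 56 = 5·11 + 1), so t ≡ 8·2 = 16 ≡ 5 (mod 11).
    Then x = 37 + 117·5 = 622, valid modulo lcm(117, 11) = 1287: x ≡ 622 (mod 1287).
Verify: 622 mod 13 = 11 ✓, 622 mod 9 = 1 ✓, 622 mod 11 = 6 ✓.

x ≡ 622 (mod 1287).


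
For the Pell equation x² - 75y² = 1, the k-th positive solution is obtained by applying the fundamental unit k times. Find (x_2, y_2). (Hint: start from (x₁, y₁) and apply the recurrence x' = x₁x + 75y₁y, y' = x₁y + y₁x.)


Step 1: Find the fundamental solution (x₁, y₁) of x² - 75y² = 1.
  Expand √75 as a continued fraction. a₀ = ⌊√75⌋ = 8; iterate m_{k+1} = d_k·a_k − m_k, d_{k+1} = (75 − m_{k+1}²)/d_k, a_{k+1} = ⌊(a₀ + m_{k+1})/d_{k+1}⌋ (starting m₀ = 0, d₀ = 1), with convergents p_k = a_k·p_{k-1} + p_{k-2}, q_k = a_k·q_{k-1} + q_{k-2} (p₋₁ = 1, q₋₁ = 0):
  k = 0: a₀ = 8; p₀/q₀ = 8/1; p₀² − 75·q₀² = 64 − 75 = -11.
  k = 1: m = 8, d = 11, a = ⌊(8 + 8)/11⌋ = 1; p/q = (1·8 + 1)/(1·1 + 0) = 9/1; p² − 75·q² = 81 − 75 = 6.
  k = 2: m = 3, d = 6, a = ⌊(8 + 3)/6⌋ = 1; p/q = (1·9 + 8)/(1·1 + 1) = 17/2; p² − 75·q² = 289 − 300 = -11.
  k = 3: m = 3, d = 11, a = ⌊(8 + 3)/11⌋ = 1; p/q = (1·17 + 9)/(1·2 + 1) = 26/3; p² − 75·q² = 676 − 675 = 1.
  The first convergent with p² − 75·q² = 1 gives the fundamental solution (x₁, y₁) = (26, 3).
Step 2: Apply the recurrence (x_{n+1}, y_{n+1}) = (x₁x_n + 75y₁y_n, x₁y_n + y₁x_n) repeatedly.
  From (x_1, y_1) = (26, 3): x_2 = 26·26 + 75·3·3 = 1351; y_2 = 26·3 + 3·26 = 156.
Step 3: Verify x_2² - 75·y_2² = 1825201 - 1825200 = 1 (should be 1). ✓

(x_1, y_1) = (26, 3); (x_2, y_2) = (1351, 156).


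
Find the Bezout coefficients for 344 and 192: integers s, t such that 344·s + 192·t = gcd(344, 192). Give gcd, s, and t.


Euclidean algorithm on (344, 192) — divide until remainder is 0:
  344 = 1 · 192 + 152
  192 = 1 · 152 + 40
  152 = 3 · 40 + 32
  40 = 1 · 32 + 8
  32 = 4 · 8 + 0
gcd(344, 192) = 8.
Track Bezout coefficients alongside the remainders: start with r₀ = 344 = a·1 + b·0 (s = 1, t = 0) and r₁ = 192 = a·0 + b·1 (s = 0, t = 1); each new remainder r_{k+1} = r_{k-1} − q_k·r_k inherits s_{k+1} = s_{k-1} − q_k·s_k, t_{k+1} = t_{k-1} − q_k·t_k, so r_k = a·s_k + b·t_k at every step:
  q = 1: r = 152, s = 1 − 1·0 = 1, t = 0 − 1·1 = -1  (check: 344·1 + 192·(-1) = 152)
  q = 1: r = 40, s = 0 − 1·1 = -1, t = 1 − 1·(-1) = 2  (check: 344·(-1) + 192·2 = 40)
  q = 3: r = 32, s = 1 − 3·(-1) = 4, t = -1 − 3·2 = -7  (check: 344·4 + 192·(-7) = 32)
  q = 1: r = 8, s = -1 − 1·4 = -5, t = 2 − 1·(-7) = 9  (check: 344·(-5) + 192·9 = 8)
The row with r = 8 (the gcd) gives the Bezout coefficients s = -5, t = 9.
Result: 344 · (-5) + 192 · (9) = 8.

gcd(344, 192) = 8; s = -5, t = 9 (check: 344·(-5) + 192·9 = 8).


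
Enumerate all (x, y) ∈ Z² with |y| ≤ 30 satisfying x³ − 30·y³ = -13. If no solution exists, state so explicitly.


The equation is x³ - 30y³ = -13. For fixed y, x³ = 30·y³ − 13, so a solution requires the RHS to be a perfect cube.
Strategy: iterate y from -30 to 30, compute RHS = 30·y³ − 13, and check whether it is a (positive or negative) perfect cube.
Check small values of y:
  y = 0: RHS = -13 is not a perfect cube.
  y = 1: RHS = 17 is not a perfect cube.
  y = -1: RHS = -43 is not a perfect cube.
  y = 2: RHS = 227 is not a perfect cube.
  y = -2: RHS = -253 is not a perfect cube.
  y = 3: RHS = 797 is not a perfect cube.
  y = -3: RHS = -823 is not a perfect cube.
Continuing the search up to |y| = 30 finds no solutions either.
No (x, y) in the scanned range satisfies the equation.

No integer solutions with |y| ≤ 30.


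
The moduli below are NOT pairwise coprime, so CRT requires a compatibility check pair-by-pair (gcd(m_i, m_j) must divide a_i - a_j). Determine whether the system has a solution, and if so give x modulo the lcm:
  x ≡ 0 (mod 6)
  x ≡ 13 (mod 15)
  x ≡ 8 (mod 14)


Moduli 6, 15, 14 are not pairwise coprime, so CRT works modulo lcm(m_i) when all pairwise compatibility conditions hold.
Pairwise compatibility: gcd(m_i, m_j) must divide a_i - a_j for every pair.
Merge one congruence at a time:
  Start: x ≡ 0 (mod 6).
  Combine with x ≡ 13 (mod 15): gcd(6, 15) = 3, and 13 - 0 = 13 is NOT divisible by 3.
    ⇒ system is inconsistent (no integer solution).

No solution (the system is inconsistent).


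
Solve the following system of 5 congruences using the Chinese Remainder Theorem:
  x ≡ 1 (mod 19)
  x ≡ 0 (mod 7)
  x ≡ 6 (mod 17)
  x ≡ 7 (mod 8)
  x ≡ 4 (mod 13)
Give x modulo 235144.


Product of moduli M = 19 · 7 · 17 · 8 · 13 = 235144.
Merge one congruence at a time:
  Start: x ≡ 1 (mod 19).
  Combine with x ≡ 0 (mod 7); new modulus lcm = 133.
    Write x = 1 + 19·t and substitute into x ≡ 0 (mod 7): 19·t ≡ 0 − 1 = -1 (mod 7).
    Reduce coefficients mod 7: 5·t ≡ 6 (mod 7).
    The inverse of 5 mod 7 is 3 (since 5·3 = 15 = 2·7 + 1), so t ≡ 3·6 = 18 ≡ 4 (mod 7).
    Then x = 1 + 19·4 = 77, valid modulo lcm(19, 7) = 133: x ≡ 77 (mod 133).
  Combine with x ≡ 6 (mod 17); new modulus lcm = 2261.
    Write x = 77 + 133·t and substitute into x ≡ 6 (mod 17): 133·t ≡ 6 − 77 = -71 (mod 17).
    Reduce coefficients mod 17: 14·t ≡ 14 (mod 17).
    The inverse of 14 mod 17 is 11 (since 14·11 = 154 = 9·17 + 1), so t ≡ 11·14 = 154 ≡ 1 (mod 17).
    Then x = 77 + 133·1 = 210, valid modulo lcm(133, 17) = 2261: x ≡ 210 (mod 2261).
  Combine with x ≡ 7 (mod 8); new modulus lcm = 18088.
    Write x = 210 + 2261·t and substitute into x ≡ 7 (mod 8): 2261·t ≡ 7 − 210 = -203 (mod 8).
    Reduce coefficients mod 8: 5·t ≡ 5 (mod 8).
    The inverse of 5 mod 8 is 5 (since 5·5 = 25 = 3·8 + 1), so t ≡ 5·5 = 25 ≡ 1 (mod 8).
    Then x = 210 + 2261·1 = 2471, valid modulo lcm(2261, 8) = 18088: x ≡ 2471 (mod 18088).
  Combine with x ≡ 4 (mod 13); new modulus lcm = 235144.
    Write x = 2471 + 18088·t and substitute into x ≡ 4 (mod 13): 18088·t ≡ 4 − 2471 = -2467 (mod 13).
    Reduce coefficients mod 13: 5·t ≡ 3 (mod 13).
    The inverse of 5 mod 13 is 8 (since 5·8 = 40 = 3·13 + 1), so t ≡ 8·3 = 24 ≡ 11 (mod 13).
    Then x = 2471 + 18088·11 = 201439, valid modulo lcm(18088, 13) = 235144: x ≡ 201439 (mod 235144).
Verify against each original: 201439 mod 19 = 1, 201439 mod 7 = 0, 201439 mod 17 = 6, 201439 mod 8 = 7, 201439 mod 13 = 4.

x ≡ 201439 (mod 235144).


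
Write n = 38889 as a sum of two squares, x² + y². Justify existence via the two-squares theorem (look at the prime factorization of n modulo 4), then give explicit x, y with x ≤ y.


Step 1: Factor n = 38889 = 3^2 · 29 · 149.
Step 2: Check the mod-4 condition on each prime factor: 3 ≡ 3 (mod 4), exponent 2 (must be even); 29 ≡ 1 (mod 4), exponent 1; 149 ≡ 1 (mod 4), exponent 1.
All primes ≡ 3 (mod 4) appear to even exponent (or don't appear), so by the two-squares theorem n IS expressible as a sum of two squares.
Step 3: Build a representation. Group n = k² · m with k = 3 and m = 29 · 149 = 4321 (a product of primes ≡ 1 (mod 4)); a representation of m scales to one of n via (k·x)² + (k·y)² = k²(x² + y²). Each prime p ≡ 1 (mod 4) is itself a sum of two squares; find a² by testing p − a² for a perfect square:
  29: 29 − 1² = 28, 29 − 2² = 25 = 5² ⇒ 29 = 2² + 5².
  149: 149 − 1² = 148, 149 − 2² = 145, 149 − 3² = 140, 149 − 4² = 133, 149 − 5² = 124, 149 − 6² = 113, 149 − 7² = 100 = 10² ⇒ 149 = 7² + 10².
  Combine using the Brahmagupta–Fibonacci identity (a² + b²)(c² + d²) = (ac − bd)² + (ad + bc)² = (ac + bd)² + (ad − bc)²:
  29 · 149 = 4321: from (2² + 5²)(7² + 10²), take (2·7 − 5·10, 2·10 + 5·7) = (14 − 50, 20 + 35) = (-36, 55); dropping signs (only squares matter) gives (36, 55); check 36² + 55² = 1296 + 3025 = 4321 ✓.
  Scale by k = 3: (3·36, 3·55) = (108, 165).
Step 4: Order so x ≤ y and verify: 108² + 165² = 11664 + 27225 = 38889 = n. ✓

n = 38889 = 108² + 165² (one valid representation with x ≤ y).


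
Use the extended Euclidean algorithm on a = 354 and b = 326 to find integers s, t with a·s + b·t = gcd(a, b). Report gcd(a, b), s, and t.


Euclidean algorithm on (354, 326) — divide until remainder is 0:
  354 = 1 · 326 + 28
  326 = 11 · 28 + 18
  28 = 1 · 18 + 10
  18 = 1 · 10 + 8
  10 = 1 · 8 + 2
  8 = 4 · 2 + 0
gcd(354, 326) = 2.
Track Bezout coefficients alongside the remainders: start with r₀ = 354 = a·1 + b·0 (s = 1, t = 0) and r₁ = 326 = a·0 + b·1 (s = 0, t = 1); each new remainder r_{k+1} = r_{k-1} − q_k·r_k inherits s_{k+1} = s_{k-1} − q_k·s_k, t_{k+1} = t_{k-1} − q_k·t_k, so r_k = a·s_k + b·t_k at every step:
  q = 1: r = 28, s = 1 − 1·0 = 1, t = 0 − 1·1 = -1  (check: 354·1 + 326·(-1) = 28)
  q = 11: r = 18, s = 0 − 11·1 = -11, t = 1 − 11·(-1) = 12  (check: 354·(-11) + 326·12 = 18)
  q = 1: r = 10, s = 1 − 1·(-11) = 12, t = -1 − 1·12 = -13  (check: 354·12 + 326·(-13) = 10)
  q = 1: r = 8, s = -11 − 1·12 = -23, t = 12 − 1·(-13) = 25  (check: 354·(-23) + 326·25 = 8)
  q = 1: r = 2, s = 12 − 1·(-23) = 35, t = -13 − 1·25 = -38  (check: 354·35 + 326·(-38) = 2)
The row with r = 2 (the gcd) gives the Bezout coefficients s = 35, t = -38.
Result: 354 · (35) + 326 · (-38) = 2.

gcd(354, 326) = 2; s = 35, t = -38 (check: 354·35 + 326·(-38) = 2).


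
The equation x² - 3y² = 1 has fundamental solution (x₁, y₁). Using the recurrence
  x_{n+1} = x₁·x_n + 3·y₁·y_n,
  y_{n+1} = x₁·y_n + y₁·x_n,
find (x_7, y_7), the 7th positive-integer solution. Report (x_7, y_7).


Step 1: Find the fundamental solution (x₁, y₁) of x² - 3y² = 1.
  Expand √3 as a continued fraction. a₀ = ⌊√3⌋ = 1; iterate m_{k+1} = d_k·a_k − m_k, d_{k+1} = (3 − m_{k+1}²)/d_k, a_{k+1} = ⌊(a₀ + m_{k+1})/d_{k+1}⌋ (starting m₀ = 0, d₀ = 1), with convergents p_k = a_k·p_{k-1} + p_{k-2}, q_k = a_k·q_{k-1} + q_{k-2} (p₋₁ = 1, q₋₁ = 0):
  k = 0: a₀ = 1; p₀/q₀ = 1/1; p₀² − 3·q₀² = 1 − 3 = -2.
  k = 1: m = 1, d = 2, a = ⌊(1 + 1)/2⌋ = 1; p/q = (1·1 + 1)/(1·1 + 0) = 2/1; p² − 3·q² = 4 − 3 = 1.
  The first convergent with p² − 3·q² = 1 gives the fundamental solution (x₁, y₁) = (2, 1).
Step 2: Apply the recurrence (x_{n+1}, y_{n+1}) = (x₁x_n + 3y₁y_n, x₁y_n + y₁x_n) repeatedly.
  From (x_1, y_1) = (2, 1): x_2 = 2·2 + 3·1·1 = 7; y_2 = 2·1 + 1·2 = 4.
  From (x_2, y_2) = (7, 4): x_3 = 2·7 + 3·1·4 = 26; y_3 = 2·4 + 1·7 = 15.
  From (x_3, y_3) = (26, 15): x_4 = 2·26 + 3·1·15 = 97; y_4 = 2·15 + 1·26 = 56.
  From (x_4, y_4) = (97, 56): x_5 = 2·97 + 3·1·56 = 362; y_5 = 2·56 + 1·97 = 209.
  From (x_5, y_5) = (362, 209): x_6 = 2·362 + 3·1·209 = 1351; y_6 = 2·209 + 1·362 = 780.
  From (x_6, y_6) = (1351, 780): x_7 = 2·1351 + 3·1·780 = 5042; y_7 = 2·780 + 1·1351 = 2911.
Step 3: Verify x_7² - 3·y_7² = 25421764 - 25421763 = 1 (should be 1). ✓

(x_1, y_1) = (2, 1); (x_7, y_7) = (5042, 2911).


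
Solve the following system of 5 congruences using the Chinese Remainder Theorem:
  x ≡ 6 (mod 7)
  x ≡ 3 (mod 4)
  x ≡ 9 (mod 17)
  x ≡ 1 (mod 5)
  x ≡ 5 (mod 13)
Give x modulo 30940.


Product of moduli M = 7 · 4 · 17 · 5 · 13 = 30940.
Merge one congruence at a time:
  Start: x ≡ 6 (mod 7).
  Combine with x ≡ 3 (mod 4); new modulus lcm = 28.
    Write x = 6 + 7·t and substitute into x ≡ 3 (mod 4): 7·t ≡ 3 − 6 = -3 (mod 4).
    Reduce coefficients mod 4: 3·t ≡ 1 (mod 4).
    The inverse of 3 mod 4 is 3 (since 3·3 = 9 = 2·4 + 1), so t ≡ 3·1 = 3 ≡ 3 (mod 4).
    Then x = 6 + 7·3 = 27, valid modulo lcm(7, 4) = 28: x ≡ 27 (mod 28).
  Combine with x ≡ 9 (mod 17); new modulus lcm = 476.
    Write x = 27 + 28·t and substitute into x ≡ 9 (mod 17): 28·t ≡ 9 − 27 = -18 (mod 17).
    Reduce coefficients mod 17: 11·t ≡ 16 (mod 17).
    The inverse of 11 mod 17 is 14 (since 11·14 = 154 = 9·17 + 1), so t ≡ 14·16 = 224 ≡ 3 (mod 17).
    Then x = 27 + 28·3 = 111, valid modulo lcm(28, 17) = 476: x ≡ 111 (mod 476).
  Combine with x ≡ 1 (mod 5); new modulus lcm = 2380.
    Write x = 111 + 476·t and substitute into x ≡ 1 (mod 5): 476·t ≡ 1 − 111 = -110 (mod 5).
    Reduce coefficients mod 5: 1·t ≡ 0 (mod 5).
    So t ≡ 0 (mod 5).
    Then x = 111 + 476·0 = 111, valid modulo lcm(476, 5) = 2380: x ≡ 111 (mod 2380).
  Combine with x ≡ 5 (mod 13); new modulus lcm = 30940.
    Write x = 111 + 2380·t and substitute into x ≡ 5 (mod 13): 2380·t ≡ 5 − 111 = -106 (mod 13).
    Reduce coefficients mod 13: 1·t ≡ 11 (mod 13).
    So t ≡ 11 (mod 13).
    Then x = 111 + 2380·11 = 26291, valid modulo lcm(2380, 13) = 30940: x ≡ 26291 (mod 30940).
Verify against each original: 26291 mod 7 = 6, 26291 mod 4 = 3, 26291 mod 17 = 9, 26291 mod 5 = 1, 26291 mod 13 = 5.

x ≡ 26291 (mod 30940).


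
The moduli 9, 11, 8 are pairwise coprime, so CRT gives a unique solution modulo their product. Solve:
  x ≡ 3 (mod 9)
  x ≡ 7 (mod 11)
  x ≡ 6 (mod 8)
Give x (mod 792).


Moduli 9, 11, 8 are pairwise coprime; by CRT there is a unique solution modulo M = 9 · 11 · 8 = 792.
Solve pairwise, accumulating the modulus:
  Start with x ≡ 3 (mod 9).
  Combine with x ≡ 7 (mod 11): since gcd(9, 11) = 1, we get a unique residue mod 99.
    Write x = 3 + 9·t and substitute into x ≡ 7 (mod 11): 9·t ≡ 7 − 3 = 4 (mod 11).
    The inverse of 9 mod 11 is 5 (since 9·5 = 45 = 4·11 + 1), so t ≡ 5·4 = 20 ≡ 9 (mod 11).
    Then x = 3 + 9·9 = 84, valid modulo lcm(9, 11) = 99: x ≡ 84 (mod 99).
  Combine with x ≡ 6 (mod 8): since gcd(99, 8) = 1, we get a unique residue mod 792.
    Write x = 84 + 99·t and substitute into x ≡ 6 (mod 8): 99·t ≡ 6 − 84 = -78 (mod 8).
    Reduce coefficients mod 8: 3·t ≡ 2 (mod 8).
    The inverse of 3 mod 8 is 3 (since 3·3 = 9 = 1·8 + 1), so t ≡ 3·2 = 6 ≡ 6 (mod 8).
    Then x = 84 + 99·6 = 678, valid modulo lcm(99, 8) = 792: x ≡ 678 (mod 792).
Verify: 678 mod 9 = 3 ✓, 678 mod 11 = 7 ✓, 678 mod 8 = 6 ✓.

x ≡ 678 (mod 792).


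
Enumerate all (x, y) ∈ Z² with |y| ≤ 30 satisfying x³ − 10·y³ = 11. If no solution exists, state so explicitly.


The equation is x³ - 10y³ = 11. For fixed y, x³ = 10·y³ + 11, so a solution requires the RHS to be a perfect cube.
Strategy: iterate y from -30 to 30, compute RHS = 10·y³ + 11, and check whether it is a (positive or negative) perfect cube.
Check small values of y:
  y = 0: RHS = 11 is not a perfect cube.
  y = 1: RHS = 21 is not a perfect cube.
  y = -1: RHS = 1 = (1)³ ⇒ x = 1 works.
  y = 2: RHS = 91 is not a perfect cube.
  y = -2: RHS = -69 is not a perfect cube.
  y = 3: RHS = 281 is not a perfect cube.
  y = -3: RHS = -259 is not a perfect cube.
Continuing the search up to |y| = 30 finds no further solutions beyond those listed.
Collected solutions: (1, -1).

Solutions (with |y| ≤ 30): (1, -1).


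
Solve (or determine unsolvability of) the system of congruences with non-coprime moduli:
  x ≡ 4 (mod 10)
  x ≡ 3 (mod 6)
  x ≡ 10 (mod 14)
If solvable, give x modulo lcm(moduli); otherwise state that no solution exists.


Moduli 10, 6, 14 are not pairwise coprime, so CRT works modulo lcm(m_i) when all pairwise compatibility conditions hold.
Pairwise compatibility: gcd(m_i, m_j) must divide a_i - a_j for every pair.
Merge one congruence at a time:
  Start: x ≡ 4 (mod 10).
  Combine with x ≡ 3 (mod 6): gcd(10, 6) = 2, and 3 - 4 = -1 is NOT divisible by 2.
    ⇒ system is inconsistent (no integer solution).

No solution (the system is inconsistent).


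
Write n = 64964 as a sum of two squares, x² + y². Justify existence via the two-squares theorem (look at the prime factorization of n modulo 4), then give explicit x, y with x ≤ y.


Step 1: Factor n = 64964 = 2^2 · 109 · 149.
Step 2: Check the mod-4 condition on each prime factor: 2 = 2 (special); 109 ≡ 1 (mod 4), exponent 1; 149 ≡ 1 (mod 4), exponent 1.
All primes ≡ 3 (mod 4) appear to even exponent (or don't appear), so by the two-squares theorem n IS expressible as a sum of two squares.
Step 3: Build a representation. Group n = k² · m with k = 2 and m = 109 · 149 = 16241 (a product of primes ≡ 1 (mod 4)); a representation of m scales to one of n via (k·x)² + (k·y)² = k²(x² + y²). Each prime p ≡ 1 (mod 4) is itself a sum of two squares; find a² by testing p − a² for a perfect square:
  109: 109 − 1² = 108, 109 − 2² = 105, 109 − 3² = 100 = 10² ⇒ 109 = 3² + 10².
  149: 149 − 1² = 148, 149 − 2² = 145, 149 − 3² = 140, 149 − 4² = 133, 149 − 5² = 124, 149 − 6² = 113, 149 − 7² = 100 = 10² ⇒ 149 = 7² + 10².
  Combine using the Brahmagupta–Fibonacci identity (a² + b²)(c² + d²) = (ac − bd)² + (ad + bc)² = (ac + bd)² + (ad − bc)²:
  109 · 149 = 16241: from (3² + 10²)(7² + 10²), take (3·7 − 10·10, 3·10 + 10·7) = (21 − 100, 30 + 70) = (-79, 100); dropping signs (only squares matter) gives (79, 100); check 79² + 100² = 6241 + 10000 = 16241 ✓.
  Scale by k = 2: (2·79, 2·100) = (158, 200).
Step 4: Order so x ≤ y and verify: 158² + 200² = 24964 + 40000 = 64964 = n. ✓

n = 64964 = 158² + 200² (one valid representation with x ≤ y).


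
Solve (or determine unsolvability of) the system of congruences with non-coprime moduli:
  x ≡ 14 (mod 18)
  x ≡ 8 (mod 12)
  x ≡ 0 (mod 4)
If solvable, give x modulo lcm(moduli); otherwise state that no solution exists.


Moduli 18, 12, 4 are not pairwise coprime, so CRT works modulo lcm(m_i) when all pairwise compatibility conditions hold.
Pairwise compatibility: gcd(m_i, m_j) must divide a_i - a_j for every pair.
Merge one congruence at a time:
  Start: x ≡ 14 (mod 18).
  Combine with x ≡ 8 (mod 12): gcd(18, 12) = 6; 8 - 14 = -6, which IS divisible by 6, so compatible.
    Write x = 14 + 18·t and substitute into x ≡ 8 (mod 12): 18·t ≡ 8 − 14 = -6 (mod 12).
    Divide the congruence (and modulus) by g = 6: 3·t ≡ -1 (mod 2).
    Reduce coefficients mod 2: 1·t ≡ 1 (mod 2).
    So t ≡ 1 (mod 2).
    Then x = 14 + 18·1 = 32, valid modulo lcm(18, 12) = 36: x ≡ 32 (mod 36).
  Combine with x ≡ 0 (mod 4): gcd(36, 4) = 4; 0 - 32 = -32, which IS divisible by 4, so compatible.
    Write x = 32 + 36·t and substitute into x ≡ 0 (mod 4): 36·t ≡ 0 − 32 = -32 (mod 4).
    Divide the congruence (and modulus) by g = 4: 9·t ≡ -8 (mod 1).
    Modulo 1 every t works; take t = 0.
    Then x = 32 + 36·0 = 32, valid modulo lcm(36, 4) = 36: x ≡ 32 (mod 36).
Verify: 32 mod 18 = 14, 32 mod 12 = 8, 32 mod 4 = 0.

x ≡ 32 (mod 36).


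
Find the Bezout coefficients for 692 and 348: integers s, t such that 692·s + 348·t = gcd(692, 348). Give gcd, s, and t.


Euclidean algorithm on (692, 348) — divide until remainder is 0:
  692 = 1 · 348 + 344
  348 = 1 · 344 + 4
  344 = 86 · 4 + 0
gcd(692, 348) = 4.
Track Bezout coefficients alongside the remainders: start with r₀ = 692 = a·1 + b·0 (s = 1, t = 0) and r₁ = 348 = a·0 + b·1 (s = 0, t = 1); each new remainder r_{k+1} = r_{k-1} − q_k·r_k inherits s_{k+1} = s_{k-1} − q_k·s_k, t_{k+1} = t_{k-1} − q_k·t_k, so r_k = a·s_k + b·t_k at every step:
  q = 1: r = 344, s = 1 − 1·0 = 1, t = 0 − 1·1 = -1  (check: 692·1 + 348·(-1) = 344)
  q = 1: r = 4, s = 0 − 1·1 = -1, t = 1 − 1·(-1) = 2  (check: 692·(-1) + 348·2 = 4)
The row with r = 4 (the gcd) gives the Bezout coefficients s = -1, t = 2.
Result: 692 · (-1) + 348 · (2) = 4.

gcd(692, 348) = 4; s = -1, t = 2 (check: 692·(-1) + 348·2 = 4).


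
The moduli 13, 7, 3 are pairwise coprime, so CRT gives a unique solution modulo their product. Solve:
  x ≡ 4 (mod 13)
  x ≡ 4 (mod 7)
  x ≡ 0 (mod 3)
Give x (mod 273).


Moduli 13, 7, 3 are pairwise coprime; by CRT there is a unique solution modulo M = 13 · 7 · 3 = 273.
Solve pairwise, accumulating the modulus:
  Start with x ≡ 4 (mod 13).
  Combine with x ≡ 4 (mod 7): since gcd(13, 7) = 1, we get a unique residue mod 91.
    Write x = 4 + 13·t and substitute into x ≡ 4 (mod 7): 13·t ≡ 4 − 4 = 0 (mod 7).
    Reduce coefficients mod 7: 6·t ≡ 0 (mod 7).
    The inverse of 6 mod 7 is 6 (since 6·6 = 36 = 5·7 + 1), so t ≡ 6·0 = 0 ≡ 0 (mod 7).
    Then x = 4 + 13·0 = 4, valid modulo lcm(13, 7) = 91: x ≡ 4 (mod 91).
  Combine with x ≡ 0 (mod 3): since gcd(91, 3) = 1, we get a unique residue mod 273.
    Write x = 4 + 91·t and substitute into x ≡ 0 (mod 3): 91·t ≡ 0 − 4 = -4 (mod 3).
    Reduce coefficients mod 3: 1·t ≡ 2 (mod 3).
    So t ≡ 2 (mod 3).
    Then x = 4 + 91·2 = 186, valid modulo lcm(91, 3) = 273: x ≡ 186 (mod 273).
Verify: 186 mod 13 = 4 ✓, 186 mod 7 = 4 ✓, 186 mod 3 = 0 ✓.

x ≡ 186 (mod 273).


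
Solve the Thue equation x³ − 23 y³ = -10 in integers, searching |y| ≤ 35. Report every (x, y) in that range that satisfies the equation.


The equation is x³ - 23y³ = -10. For fixed y, x³ = 23·y³ − 10, so a solution requires the RHS to be a perfect cube.
Strategy: iterate y from -35 to 35, compute RHS = 23·y³ − 10, and check whether it is a (positive or negative) perfect cube.
Check small values of y:
  y = 0: RHS = -10 is not a perfect cube.
  y = 1: RHS = 13 is not a perfect cube.
  y = -1: RHS = -33 is not a perfect cube.
  y = 2: RHS = 174 is not a perfect cube.
  y = -2: RHS = -194 is not a perfect cube.
  y = 3: RHS = 611 is not a perfect cube.
  y = -3: RHS = -631 is not a perfect cube.
Continuing the search up to |y| = 35 finds no solutions either.
No (x, y) in the scanned range satisfies the equation.

No integer solutions with |y| ≤ 35.


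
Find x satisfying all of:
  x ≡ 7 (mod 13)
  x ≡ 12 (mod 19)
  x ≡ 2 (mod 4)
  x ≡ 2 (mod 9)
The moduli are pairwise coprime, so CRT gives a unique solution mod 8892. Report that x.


Product of moduli M = 13 · 19 · 4 · 9 = 8892.
Merge one congruence at a time:
  Start: x ≡ 7 (mod 13).
  Combine with x ≡ 12 (mod 19); new modulus lcm = 247.
    Write x = 7 + 13·t and substitute into x ≡ 12 (mod 19): 13·t ≡ 12 − 7 = 5 (mod 19).
    The inverse of 13 mod 19 is 3 (since 13·3 = 39 = 2·19 + 1), so t ≡ 3·5 = 15 ≡ 15 (mod 19).
    Then x = 7 + 13·15 = 202, valid modulo lcm(13, 19) = 247: x ≡ 202 (mod 247).
  Combine with x ≡ 2 (mod 4); new modulus lcm = 988.
    Write x = 202 + 247·t and substitute into x ≡ 2 (mod 4): 247·t ≡ 2 − 202 = -200 (mod 4).
    Reduce coefficients mod 4: 3·t ≡ 0 (mod 4).
    The inverse of 3 mod 4 is 3 (since 3·3 = 9 = 2·4 + 1), so t ≡ 3·0 = 0 ≡ 0 (mod 4).
    Then x = 202 + 247·0 = 202, valid modulo lcm(247, 4) = 988: x ≡ 202 (mod 988).
  Combine with x ≡ 2 (mod 9); new modulus lcm = 8892.
    Write x = 202 + 988·t and substitute into x ≡ 2 (mod 9): 988·t ≡ 2 − 202 = -200 (mod 9).
    Reduce coefficients mod 9: 7·t ≡ 7 (mod 9).
    The inverse of 7 mod 9 is 4 (since 7·4 = 28 = 3·9 + 1), so t ≡ 4·7 = 28 ≡ 1 (mod 9).
    Then x = 202 + 988·1 = 1190, valid modulo lcm(988, 9) = 8892: x ≡ 1190 (mod 8892).
Verify against each original: 1190 mod 13 = 7, 1190 mod 19 = 12, 1190 mod 4 = 2, 1190 mod 9 = 2.

x ≡ 1190 (mod 8892).


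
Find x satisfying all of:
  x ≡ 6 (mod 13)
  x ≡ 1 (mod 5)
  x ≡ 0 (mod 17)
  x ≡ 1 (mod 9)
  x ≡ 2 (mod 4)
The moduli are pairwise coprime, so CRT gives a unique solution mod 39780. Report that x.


Product of moduli M = 13 · 5 · 17 · 9 · 4 = 39780.
Merge one congruence at a time:
  Start: x ≡ 6 (mod 13).
  Combine with x ≡ 1 (mod 5); new modulus lcm = 65.
    Write x = 6 + 13·t and substitute into x ≡ 1 (mod 5): 13·t ≡ 1 − 6 = -5 (mod 5).
    Reduce coefficients mod 5: 3·t ≡ 0 (mod 5).
    The inverse of 3 mod 5 is 2 (since 3·2 = 6 = 1·5 + 1), so t ≡ 2·0 = 0 ≡ 0 (mod 5).
    Then x = 6 + 13·0 = 6, valid modulo lcm(13, 5) = 65: x ≡ 6 (mod 65).
  Combine with x ≡ 0 (mod 17); new modulus lcm = 1105.
    Write x = 6 + 65·t and substitute into x ≡ 0 (mod 17): 65·t ≡ 0 − 6 = -6 (mod 17).
    Reduce coefficients mod 17: 14·t ≡ 11 (mod 17).
    The inverse of 14 mod 17 is 11 (since 14·11 = 154 = 9·17 + 1), so t ≡ 11·11 = 121 ≡ 2 (mod 17).
    Then x = 6 + 65·2 = 136, valid modulo lcm(65, 17) = 1105: x ≡ 136 (mod 1105).
  Combine with x ≡ 1 (mod 9); new modulus lcm = 9945.
    Write x = 136 + 1105·t and substitute into x ≡ 1 (mod 9): 1105·t ≡ 1 − 136 = -135 (mod 9).
    Reduce coefficients mod 9: 7·t ≡ 0 (mod 9).
    The inverse of 7 mod 9 is 4 (since 7·4 = 28 = 3·9 + 1), so t ≡ 4·0 = 0 ≡ 0 (mod 9).
    Then x = 136 + 1105·0 = 136, valid modulo lcm(1105, 9) = 9945: x ≡ 136 (mod 9945).
  Combine with x ≡ 2 (mod 4); new modulus lcm = 39780.
    Write x = 136 + 9945·t and substitute into x ≡ 2 (mod 4): 9945·t ≡ 2 − 136 = -134 (mod 4).
    Reduce coefficients mod 4: 1·t ≡ 2 (mod 4).
    So t ≡ 2 (mod 4).
    Then x = 136 + 9945·2 = 20026, valid modulo lcm(9945, 4) = 39780: x ≡ 20026 (mod 39780).
Verify against each original: 20026 mod 13 = 6, 20026 mod 5 = 1, 20026 mod 17 = 0, 20026 mod 9 = 1, 20026 mod 4 = 2.

x ≡ 20026 (mod 39780).


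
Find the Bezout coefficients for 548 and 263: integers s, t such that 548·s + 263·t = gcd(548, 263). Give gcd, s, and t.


Euclidean algorithm on (548, 263) — divide until remainder is 0:
  548 = 2 · 263 + 22
  263 = 11 · 22 + 21
  22 = 1 · 21 + 1
  21 = 21 · 1 + 0
gcd(548, 263) = 1.
Track Bezout coefficients alongside the remainders: start with r₀ = 548 = a·1 + b·0 (s = 1, t = 0) and r₁ = 263 = a·0 + b·1 (s = 0, t = 1); each new remainder r_{k+1} = r_{k-1} − q_k·r_k inherits s_{k+1} = s_{k-1} − q_k·s_k, t_{k+1} = t_{k-1} − q_k·t_k, so r_k = a·s_k + b·t_k at every step:
  q = 2: r = 22, s = 1 − 2·0 = 1, t = 0 − 2·1 = -2  (check: 548·1 + 263·(-2) = 22)
  q = 11: r = 21, s = 0 − 11·1 = -11, t = 1 − 11·(-2) = 23  (check: 548·(-11) + 263·23 = 21)
  q = 1: r = 1, s = 1 − 1·(-11) = 12, t = -2 − 1·23 = -25  (check: 548·12 + 263·(-25) = 1)
The row with r = 1 (the gcd) gives the Bezout coefficients s = 12, t = -25.
Result: 548 · (12) + 263 · (-25) = 1.

gcd(548, 263) = 1; s = 12, t = -25 (check: 548·12 + 263·(-25) = 1).


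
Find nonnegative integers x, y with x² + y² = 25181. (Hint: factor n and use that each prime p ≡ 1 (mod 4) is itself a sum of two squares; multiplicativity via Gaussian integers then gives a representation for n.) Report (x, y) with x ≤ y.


Step 1: Factor n = 25181 = 13^2 · 149.
Step 2: Check the mod-4 condition on each prime factor: 13 ≡ 1 (mod 4), exponent 2; 149 ≡ 1 (mod 4), exponent 1.
All primes ≡ 3 (mod 4) appear to even exponent (or don't appear), so by the two-squares theorem n IS expressible as a sum of two squares.
Step 3: Build a representation. Here n = 13 · 13 · 149 is a product of primes ≡ 1 (mod 4). Each prime p ≡ 1 (mod 4) is itself a sum of two squares; find a² by testing p − a² for a perfect square:
  13: 13 − 1² = 12, 13 − 2² = 9 = 3² ⇒ 13 = 2² + 3².
  149: 149 − 1² = 148, 149 − 2² = 145, 149 − 3² = 140, 149 − 4² = 133, 149 − 5² = 124, 149 − 6² = 113, 149 − 7² = 100 = 10² ⇒ 149 = 7² + 10².
  Combine using the Brahmagupta–Fibonacci identity (a² + b²)(c² + d²) = (ac − bd)² + (ad + bc)² = (ac + bd)² + (ad − bc)²:
  13 · 13 = 169: from (2² + 3²)(2² + 3²), take (2·2 − 3·3, 2·3 + 3·2) = (4 − 9, 6 + 6) = (-5, 12); dropping signs (only squares matter) gives (5, 12); check 5² + 12² = 25 + 144 = 169 ✓.
  169 · 149 = 25181: from (5² + 12²)(7² + 10²), take (5·7 − 12·10, 5·10 + 12·7) = (35 − 120, 50 + 84) = (-85, 134); dropping signs (only squares matter) gives (85, 134); check 85² + 134² = 7225 + 17956 = 25181 ✓.
Step 4: Order so x ≤ y and verify: 85² + 134² = 7225 + 17956 = 25181 = n. ✓

n = 25181 = 85² + 134² (one valid representation with x ≤ y).


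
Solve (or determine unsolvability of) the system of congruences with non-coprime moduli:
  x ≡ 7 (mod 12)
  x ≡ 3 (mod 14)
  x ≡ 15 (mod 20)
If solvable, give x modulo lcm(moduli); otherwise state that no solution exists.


Moduli 12, 14, 20 are not pairwise coprime, so CRT works modulo lcm(m_i) when all pairwise compatibility conditions hold.
Pairwise compatibility: gcd(m_i, m_j) must divide a_i - a_j for every pair.
Merge one congruence at a time:
  Start: x ≡ 7 (mod 12).
  Combine with x ≡ 3 (mod 14): gcd(12, 14) = 2; 3 - 7 = -4, which IS divisible by 2, so compatible.
    Write x = 7 + 12·t and substitute into x ≡ 3 (mod 14): 12·t ≡ 3 − 7 = -4 (mod 14).
    Divide the congruence (and modulus) by g = 2: 6·t ≡ -2 (mod 7).
    Reduce coefficients mod 7: 6·t ≡ 5 (mod 7).
    The inverse of 6 mod 7 is 6 (since 6·6 = 36 = 5·7 + 1), so t ≡ 6·5 = 30 ≡ 2 (mod 7).
    Then x = 7 + 12·2 = 31, valid modulo lcm(12, 14) = 84: x ≡ 31 (mod 84).
  Combine with x ≡ 15 (mod 20): gcd(84, 20) = 4; 15 - 31 = -16, which IS divisible by 4, so compatible.
    Write x = 31 + 84·t and substitute into x ≡ 15 (mod 20): 84·t ≡ 15 − 31 = -16 (mod 20).
    Divide the congruence (and modulus) by g = 4: 21·t ≡ -4 (mod 5).
    Reduce coefficients mod 5: 1·t ≡ 1 (mod 5).
    So t ≡ 1 (mod 5).
    Then x = 31 + 84·1 = 115, valid modulo lcm(84, 20) = 420: x ≡ 115 (mod 420).
Verify: 115 mod 12 = 7, 115 mod 14 = 3, 115 mod 20 = 15.

x ≡ 115 (mod 420).


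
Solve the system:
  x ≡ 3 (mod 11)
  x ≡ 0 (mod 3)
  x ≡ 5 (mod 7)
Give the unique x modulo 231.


Moduli 11, 3, 7 are pairwise coprime; by CRT there is a unique solution modulo M = 11 · 3 · 7 = 231.
Solve pairwise, accumulating the modulus:
  Start with x ≡ 3 (mod 11).
  Combine with x ≡ 0 (mod 3): since gcd(11, 3) = 1, we get a unique residue mod 33.
    Write x = 3 + 11·t and substitute into x ≡ 0 (mod 3): 11·t ≡ 0 − 3 = -3 (mod 3).
    Reduce coefficients mod 3: 2·t ≡ 0 (mod 3).
    The inverse of 2 mod 3 is 2 (since 2·2 = 4 = 1·3 + 1), so t ≡ 2·0 = 0 ≡ 0 (mod 3).
    Then x = 3 + 11·0 = 3, valid modulo lcm(11, 3) = 33: x ≡ 3 (mod 33).
  Combine with x ≡ 5 (mod 7): since gcd(33, 7) = 1, we get a unique residue mod 231.
    Write x = 3 + 33·t and substitute into x ≡ 5 (mod 7): 33·t ≡ 5 − 3 = 2 (mod 7).
    Reduce coefficients mod 7: 5·t ≡ 2 (mod 7).
    The inverse of 5 mod 7 is 3 (since 5·3 = 15 = 2·7 + 1), so t ≡ 3·2 = 6 ≡ 6 (mod 7).
    Then x = 3 + 33·6 = 201, valid modulo lcm(33, 7) = 231: x ≡ 201 (mod 231).
Verify: 201 mod 11 = 3 ✓, 201 mod 3 = 0 ✓, 201 mod 7 = 5 ✓.

x ≡ 201 (mod 231).


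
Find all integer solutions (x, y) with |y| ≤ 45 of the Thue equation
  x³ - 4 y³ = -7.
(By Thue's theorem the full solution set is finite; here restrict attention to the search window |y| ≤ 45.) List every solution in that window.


The equation is x³ - 4y³ = -7. For fixed y, x³ = 4·y³ − 7, so a solution requires the RHS to be a perfect cube.
Strategy: iterate y from -45 to 45, compute RHS = 4·y³ − 7, and check whether it is a (positive or negative) perfect cube.
Check small values of y:
  y = 0: RHS = -7 is not a perfect cube.
  y = 1: RHS = -3 is not a perfect cube.
  y = -1: RHS = -11 is not a perfect cube.
  y = 2: RHS = 25 is not a perfect cube.
  y = -2: RHS = -39 is not a perfect cube.
  y = 3: RHS = 101 is not a perfect cube.
  y = -3: RHS = -115 is not a perfect cube.
Continuing the search up to |y| = 45 finds no solutions either.
No (x, y) in the scanned range satisfies the equation.

No integer solutions with |y| ≤ 45.


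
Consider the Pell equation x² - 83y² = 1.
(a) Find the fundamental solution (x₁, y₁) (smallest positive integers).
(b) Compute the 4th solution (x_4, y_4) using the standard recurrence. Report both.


Step 1: Find the fundamental solution (x₁, y₁) of x² - 83y² = 1.
  Expand √83 as a continued fraction. a₀ = ⌊√83⌋ = 9; iterate m_{k+1} = d_k·a_k − m_k, d_{k+1} = (83 − m_{k+1}²)/d_k, a_{k+1} = ⌊(a₀ + m_{k+1})/d_{k+1}⌋ (starting m₀ = 0, d₀ = 1), with convergents p_k = a_k·p_{k-1} + p_{k-2}, q_k = a_k·q_{k-1} + q_{k-2} (p₋₁ = 1, q₋₁ = 0):
  k = 0: a₀ = 9; p₀/q₀ = 9/1; p₀² − 83·q₀² = 81 − 83 = -2.
  k = 1: m = 9, d = 2, a = ⌊(9 + 9)/2⌋ = 9; p/q = (9·9 + 1)/(9·1 + 0) = 82/9; p² − 83·q² = 6724 − 6723 = 1.
  The first convergent with p² − 83·q² = 1 gives the fundamental solution (x₁, y₁) = (82, 9).
Step 2: Apply the recurrence (x_{n+1}, y_{n+1}) = (x₁x_n + 83y₁y_n, x₁y_n + y₁x_n) repeatedly.
  From (x_1, y_1) = (82, 9): x_2 = 82·82 + 83·9·9 = 13447; y_2 = 82·9 + 9·82 = 1476.
  From (x_2, y_2) = (13447, 1476): x_3 = 82·13447 + 83·9·1476 = 2205226; y_3 = 82·1476 + 9·13447 = 242055.
  From (x_3, y_3) = (2205226, 242055): x_4 = 82·2205226 + 83·9·242055 = 361643617; y_4 = 82·242055 + 9·2205226 = 39695544.
Step 3: Verify x_4² - 83·y_4² = 130786105716842689 - 130786105716842688 = 1 (should be 1). ✓

(x_1, y_1) = (82, 9); (x_4, y_4) = (361643617, 39695544).


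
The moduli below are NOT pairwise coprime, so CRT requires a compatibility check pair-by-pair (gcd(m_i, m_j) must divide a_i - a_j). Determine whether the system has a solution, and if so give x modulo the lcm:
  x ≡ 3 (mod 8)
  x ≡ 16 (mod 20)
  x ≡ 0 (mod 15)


Moduli 8, 20, 15 are not pairwise coprime, so CRT works modulo lcm(m_i) when all pairwise compatibility conditions hold.
Pairwise compatibility: gcd(m_i, m_j) must divide a_i - a_j for every pair.
Merge one congruence at a time:
  Start: x ≡ 3 (mod 8).
  Combine with x ≡ 16 (mod 20): gcd(8, 20) = 4, and 16 - 3 = 13 is NOT divisible by 4.
    ⇒ system is inconsistent (no integer solution).

No solution (the system is inconsistent).


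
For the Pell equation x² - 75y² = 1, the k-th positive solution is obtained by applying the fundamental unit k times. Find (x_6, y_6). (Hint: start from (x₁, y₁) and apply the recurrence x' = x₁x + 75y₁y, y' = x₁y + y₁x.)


Step 1: Find the fundamental solution (x₁, y₁) of x² - 75y² = 1.
  Expand √75 as a continued fraction. a₀ = ⌊√75⌋ = 8; iterate m_{k+1} = d_k·a_k − m_k, d_{k+1} = (75 − m_{k+1}²)/d_k, a_{k+1} = ⌊(a₀ + m_{k+1})/d_{k+1}⌋ (starting m₀ = 0, d₀ = 1), with convergents p_k = a_k·p_{k-1} + p_{k-2}, q_k = a_k·q_{k-1} + q_{k-2} (p₋₁ = 1, q₋₁ = 0):
  k = 0: a₀ = 8; p₀/q₀ = 8/1; p₀² − 75·q₀² = 64 − 75 = -11.
  k = 1: m = 8, d = 11, a = ⌊(8 + 8)/11⌋ = 1; p/q = (1·8 + 1)/(1·1 + 0) = 9/1; p² − 75·q² = 81 − 75 = 6.
  k = 2: m = 3, d = 6, a = ⌊(8 + 3)/6⌋ = 1; p/q = (1·9 + 8)/(1·1 + 1) = 17/2; p² − 75·q² = 289 − 300 = -11.
  k = 3: m = 3, d = 11, a = ⌊(8 + 3)/11⌋ = 1; p/q = (1·17 + 9)/(1·2 + 1) = 26/3; p² − 75·q² = 676 − 675 = 1.
  The first convergent with p² − 75·q² = 1 gives the fundamental solution (x₁, y₁) = (26, 3).
Step 2: Apply the recurrence (x_{n+1}, y_{n+1}) = (x₁x_n + 75y₁y_n, x₁y_n + y₁x_n) repeatedly.
  From (x_1, y_1) = (26, 3): x_2 = 26·26 + 75·3·3 = 1351; y_2 = 26·3 + 3·26 = 156.
  From (x_2, y_2) = (1351, 156): x_3 = 26·1351 + 75·3·156 = 70226; y_3 = 26·156 + 3·1351 = 8109.
  From (x_3, y_3) = (70226, 8109): x_4 = 26·70226 + 75·3·8109 = 3650401; y_4 = 26·8109 + 3·70226 = 421512.
  From (x_4, y_4) = (3650401, 421512): x_5 = 26·3650401 + 75·3·421512 = 189750626; y_5 = 26·421512 + 3·3650401 = 21910515.
  From (x_5, y_5) = (189750626, 21910515): x_6 = 26·189750626 + 75·3·21910515 = 9863382151; y_6 = 26·21910515 + 3·189750626 = 1138925268.
Step 3: Verify x_6² - 75·y_6² = 97286307456665386801 - 97286307456665386800 = 1 (should be 1). ✓

(x_1, y_1) = (26, 3); (x_6, y_6) = (9863382151, 1138925268).


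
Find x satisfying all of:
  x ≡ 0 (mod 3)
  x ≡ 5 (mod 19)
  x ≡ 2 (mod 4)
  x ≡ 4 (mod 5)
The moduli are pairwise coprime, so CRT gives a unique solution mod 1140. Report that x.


Product of moduli M = 3 · 19 · 4 · 5 = 1140.
Merge one congruence at a time:
  Start: x ≡ 0 (mod 3).
  Combine with x ≡ 5 (mod 19); new modulus lcm = 57.
    Write x = 0 + 3·t and substitute into x ≡ 5 (mod 19): 3·t ≡ 5 − 0 = 5 (mod 19).
    The inverse of 3 mod 19 is 13 (since 3·13 = 39 = 2·19 + 1), so t ≡ 13·5 = 65 ≡ 8 (mod 19).
    Then x = 0 + 3·8 = 24, valid modulo lcm(3, 19) = 57: x ≡ 24 (mod 57).
  Combine with x ≡ 2 (mod 4); new modulus lcm = 228.
    Write x = 24 + 57·t and substitute into x ≡ 2 (mod 4): 57·t ≡ 2 − 24 = -22 (mod 4).
    Reduce coefficients mod 4: 1·t ≡ 2 (mod 4).
    So t ≡ 2 (mod 4).
    Then x = 24 + 57·2 = 138, valid modulo lcm(57, 4) = 228: x ≡ 138 (mod 228).
  Combine with x ≡ 4 (mod 5); new modulus lcm = 1140.
    Write x = 138 + 228·t and substitute into x ≡ 4 (mod 5): 228·t ≡ 4 − 138 = -134 (mod 5).
    Reduce coefficients mod 5: 3·t ≡ 1 (mod 5).
    The inverse of 3 mod 5 is 2 (since 3·2 = 6 = 1·5 + 1), so t ≡ 2·1 = 2 ≡ 2 (mod 5).
    Then x = 138 + 228·2 = 594, valid modulo lcm(228, 5) = 1140: x ≡ 594 (mod 1140).
Verify against each original: 594 mod 3 = 0, 594 mod 19 = 5, 594 mod 4 = 2, 594 mod 5 = 4.

x ≡ 594 (mod 1140).


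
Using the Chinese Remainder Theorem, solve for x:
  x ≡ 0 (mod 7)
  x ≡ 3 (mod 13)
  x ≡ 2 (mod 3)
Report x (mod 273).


Moduli 7, 13, 3 are pairwise coprime; by CRT there is a unique solution modulo M = 7 · 13 · 3 = 273.
Solve pairwise, accumulating the modulus:
  Start with x ≡ 0 (mod 7).
  Combine with x ≡ 3 (mod 13): since gcd(7, 13) = 1, we get a unique residue mod 91.
    Write x = 0 + 7·t and substitute into x ≡ 3 (mod 13): 7·t ≡ 3 − 0 = 3 (mod 13).
    The inverse of 7 mod 13 is 2 (since 7·2 = 14 = 1·13 + 1), so t ≡ 2·3 = 6 ≡ 6 (mod 13).
    Then x = 0 + 7·6 = 42, valid modulo lcm(7, 13) = 91: x ≡ 42 (mod 91).
  Combine with x ≡ 2 (mod 3): since gcd(91, 3) = 1, we get a unique residue mod 273.
    Write x = 42 + 91·t and substitute into x ≡ 2 (mod 3): 91·t ≡ 2 − 42 = -40 (mod 3).
    Reduce coefficients mod 3: 1·t ≡ 2 (mod 3).
    So t ≡ 2 (mod 3).
    Then x = 42 + 91·2 = 224, valid modulo lcm(91, 3) = 273: x ≡ 224 (mod 273).
Verify: 224 mod 7 = 0 ✓, 224 mod 13 = 3 ✓, 224 mod 3 = 2 ✓.

x ≡ 224 (mod 273).


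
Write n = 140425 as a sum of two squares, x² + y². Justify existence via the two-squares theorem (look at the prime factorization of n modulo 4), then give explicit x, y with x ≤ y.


Step 1: Factor n = 140425 = 5^2 · 41 · 137.
Step 2: Check the mod-4 condition on each prime factor: 5 ≡ 1 (mod 4), exponent 2; 41 ≡ 1 (mod 4), exponent 1; 137 ≡ 1 (mod 4), exponent 1.
All primes ≡ 3 (mod 4) appear to even exponent (or don't appear), so by the two-squares theorem n IS expressible as a sum of two squares.
Step 3: Build a representation. Group n = k² · m with k = 5 and m = 41 · 137 = 5617 (a product of primes ≡ 1 (mod 4)); a representation of m scales to one of n via (k·x)² + (k·y)² = k²(x² + y²). Each prime p ≡ 1 (mod 4) is itself a sum of two squares; find a² by testing p − a² for a perfect square:
  41: 41 − 1² = 40, 41 − 2² = 37, 41 − 3² = 32, 41 − 4² = 25 = 5² ⇒ 41 = 4² + 5².
  137: 137 − 1² = 136, 137 − 2² = 133, 137 − 3² = 128, 137 − 4² = 121 = 11² ⇒ 137 = 4² + 11².
  Combine using the Brahmagupta–Fibonacci identity (a² + b²)(c² + d²) = (ac − bd)² + (ad + bc)² = (ac + bd)² + (ad − bc)²:
  41 · 137 = 5617: from (4² + 5²)(4² + 11²), take (4·4 − 5·11, 4·11 + 5·4) = (16 − 55, 44 + 20) = (-39, 64); dropping signs (only squares matter) gives (39, 64); check 39² + 64² = 1521 + 4096 = 5617 ✓.
  Scale by k = 5: (5·39, 5·64) = (195, 320).
Step 4: Order so x ≤ y and verify: 195² + 320² = 38025 + 102400 = 140425 = n. ✓

n = 140425 = 195² + 320² (one valid representation with x ≤ y).
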